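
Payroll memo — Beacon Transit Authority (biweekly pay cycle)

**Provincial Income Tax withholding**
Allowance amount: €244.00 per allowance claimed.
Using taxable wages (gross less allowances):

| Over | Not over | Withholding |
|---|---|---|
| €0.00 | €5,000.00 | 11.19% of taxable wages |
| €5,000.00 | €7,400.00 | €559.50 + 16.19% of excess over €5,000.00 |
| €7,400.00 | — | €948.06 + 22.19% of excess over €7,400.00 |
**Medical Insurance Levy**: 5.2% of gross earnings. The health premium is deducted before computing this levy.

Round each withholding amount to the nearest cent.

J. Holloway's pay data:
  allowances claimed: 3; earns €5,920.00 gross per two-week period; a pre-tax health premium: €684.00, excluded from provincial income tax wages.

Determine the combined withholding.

€776.27

Provincial Income Tax: taxable = €5,920.00 − €684.00 − 3×€244.00 = €4,504.00
  11.19% × €4,504.00 = €504.00
Medical Insurance Levy: 5.2% × €5,236.00 = €272.27
Total: €504.00 + €272.27 = €776.27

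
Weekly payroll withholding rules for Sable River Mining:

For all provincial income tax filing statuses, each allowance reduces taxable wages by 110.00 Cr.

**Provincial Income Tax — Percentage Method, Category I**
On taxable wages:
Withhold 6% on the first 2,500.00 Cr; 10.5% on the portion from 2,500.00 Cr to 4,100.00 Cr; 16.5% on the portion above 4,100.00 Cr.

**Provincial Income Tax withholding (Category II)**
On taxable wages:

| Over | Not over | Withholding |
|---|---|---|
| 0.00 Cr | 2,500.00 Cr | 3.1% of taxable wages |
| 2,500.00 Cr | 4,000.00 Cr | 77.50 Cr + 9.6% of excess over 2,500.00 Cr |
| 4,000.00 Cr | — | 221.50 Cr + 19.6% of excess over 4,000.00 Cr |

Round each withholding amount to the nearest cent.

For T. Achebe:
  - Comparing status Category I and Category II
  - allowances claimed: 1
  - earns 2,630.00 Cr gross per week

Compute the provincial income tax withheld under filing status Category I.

Provincial Income Tax (Category I): taxable = 2,630.00 Cr − 1×110.00 Cr = 2,520.00 Cr
  150.00 Cr + 10.5% × (2,520.00 Cr − 2,500.00 Cr) = 150.00 Cr + 10.5% × 20.00 Cr = 152.10 Cr

152.10 Cr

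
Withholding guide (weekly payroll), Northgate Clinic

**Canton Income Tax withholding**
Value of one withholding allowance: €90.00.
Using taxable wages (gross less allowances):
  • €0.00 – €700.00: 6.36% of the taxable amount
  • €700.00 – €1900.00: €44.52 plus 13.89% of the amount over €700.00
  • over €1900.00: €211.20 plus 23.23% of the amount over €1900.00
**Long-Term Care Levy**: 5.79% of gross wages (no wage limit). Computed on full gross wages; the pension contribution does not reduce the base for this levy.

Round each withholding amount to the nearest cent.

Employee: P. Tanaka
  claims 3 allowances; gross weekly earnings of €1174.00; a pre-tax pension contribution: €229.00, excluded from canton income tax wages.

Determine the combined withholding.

€110.90

Canton Income Tax: taxable = €1174.00 − €229.00 − 3×€90.00 = €675.00
  6.36% × €675.00 = €42.93
Long-Term Care Levy: 5.79% × €1174.00 = €67.97
Total: €42.93 + €67.97 = €110.90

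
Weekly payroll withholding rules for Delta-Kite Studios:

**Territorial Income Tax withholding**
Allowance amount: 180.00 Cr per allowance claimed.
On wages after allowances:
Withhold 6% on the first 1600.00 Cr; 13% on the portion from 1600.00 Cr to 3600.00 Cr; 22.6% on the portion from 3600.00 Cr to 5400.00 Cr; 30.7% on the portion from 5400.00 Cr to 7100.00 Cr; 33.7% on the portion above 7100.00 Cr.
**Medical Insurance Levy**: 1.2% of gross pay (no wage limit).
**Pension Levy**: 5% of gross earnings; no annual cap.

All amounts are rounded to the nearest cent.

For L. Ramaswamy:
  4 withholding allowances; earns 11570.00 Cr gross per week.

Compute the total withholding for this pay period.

3265.79 Cr

Territorial Income Tax: taxable = 11570.00 Cr − 4×180.00 Cr = 10850.00 Cr
  1284.70 Cr + 33.7% × (10850.00 Cr − 7100.00 Cr) = 1284.70 Cr + 33.7% × 3750.00 Cr = 2548.45 Cr
Medical Insurance Levy: 1.2% × 11570.00 Cr = 138.84 Cr
Pension Levy: 5% × 11570.00 Cr = 578.50 Cr
Total: 2548.45 Cr + 138.84 Cr + 578.50 Cr = 3265.79 Cr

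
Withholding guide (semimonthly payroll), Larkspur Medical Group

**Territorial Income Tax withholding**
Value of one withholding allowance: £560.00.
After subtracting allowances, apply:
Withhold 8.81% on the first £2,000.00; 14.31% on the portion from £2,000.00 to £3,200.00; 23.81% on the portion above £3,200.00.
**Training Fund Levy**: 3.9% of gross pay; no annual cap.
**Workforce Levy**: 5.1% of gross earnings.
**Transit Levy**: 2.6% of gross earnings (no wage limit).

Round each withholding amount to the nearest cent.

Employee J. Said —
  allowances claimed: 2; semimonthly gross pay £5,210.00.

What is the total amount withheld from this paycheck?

£1,164.19

Territorial Income Tax: taxable = £5,210.00 − 2×£560.00 = £4,090.00
  £347.92 + 23.81% × (£4,090.00 − £3,200.00) = £347.92 + 23.81% × £890.00 = £559.83
Training Fund Levy: 3.9% × £5,210.00 = £203.19
Workforce Levy: 5.1% × £5,210.00 = £265.71
Transit Levy: 2.6% × £5,210.00 = £135.46
Total: £559.83 + £203.19 + £265.71 + £135.46 = £1,164.19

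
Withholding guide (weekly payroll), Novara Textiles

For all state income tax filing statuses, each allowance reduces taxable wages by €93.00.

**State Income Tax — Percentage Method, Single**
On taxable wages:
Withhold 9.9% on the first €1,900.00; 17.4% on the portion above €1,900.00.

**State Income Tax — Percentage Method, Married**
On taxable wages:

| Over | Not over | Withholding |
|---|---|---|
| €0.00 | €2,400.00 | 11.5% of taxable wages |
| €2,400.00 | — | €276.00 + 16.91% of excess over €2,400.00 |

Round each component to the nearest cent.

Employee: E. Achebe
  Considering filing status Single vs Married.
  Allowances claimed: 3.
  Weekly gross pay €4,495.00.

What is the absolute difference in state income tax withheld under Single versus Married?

€7.99

State Income Tax (Single): taxable = €4,495.00 − 3×€93.00 = €4,216.00
  €188.10 + 17.4% × (€4,216.00 − €1,900.00) = €188.10 + 17.4% × €2,316.00 = €591.08
State Income Tax (Married): taxable = €4,495.00 − 3×€93.00 = €4,216.00
  €276.00 + 16.91% × (€4,216.00 − €2,400.00) = €276.00 + 16.91% × €1,816.00 = €583.09
Difference: |€591.08 − €583.09| = €7.99 (higher under Single)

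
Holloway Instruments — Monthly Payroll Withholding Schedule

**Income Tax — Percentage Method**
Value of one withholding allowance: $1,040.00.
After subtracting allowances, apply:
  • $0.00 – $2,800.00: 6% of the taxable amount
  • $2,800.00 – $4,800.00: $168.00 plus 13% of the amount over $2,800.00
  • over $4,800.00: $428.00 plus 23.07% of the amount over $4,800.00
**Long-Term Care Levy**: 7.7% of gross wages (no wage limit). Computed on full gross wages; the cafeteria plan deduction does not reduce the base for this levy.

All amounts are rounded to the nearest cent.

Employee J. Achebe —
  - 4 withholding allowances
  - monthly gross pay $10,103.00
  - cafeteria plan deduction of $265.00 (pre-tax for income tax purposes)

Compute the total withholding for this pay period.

$1,408.48

Income Tax: taxable = $10,103.00 − $265.00 − 4×$1,040.00 = $5,678.00
  $428.00 + 23.07% × ($5,678.00 − $4,800.00) = $428.00 + 23.07% × $878.00 = $630.55
Long-Term Care Levy: 7.7% × $10,103.00 = $777.93
Total: $630.55 + $777.93 = $1,408.48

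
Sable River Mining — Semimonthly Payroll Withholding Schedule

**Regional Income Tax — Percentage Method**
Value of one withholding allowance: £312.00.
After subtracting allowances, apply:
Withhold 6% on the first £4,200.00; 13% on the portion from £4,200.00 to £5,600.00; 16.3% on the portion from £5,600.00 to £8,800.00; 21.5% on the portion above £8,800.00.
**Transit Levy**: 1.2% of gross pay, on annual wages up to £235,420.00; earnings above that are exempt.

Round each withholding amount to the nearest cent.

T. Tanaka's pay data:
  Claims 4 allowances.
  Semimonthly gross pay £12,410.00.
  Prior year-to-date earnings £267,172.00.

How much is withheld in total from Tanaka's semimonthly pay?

Regional Income Tax: taxable = £12,410.00 − 4×£312.00 = £11,162.00
  £955.60 + 21.5% × (£11,162.00 − £8,800.00) = £955.60 + 21.5% × £2,362.00 = £1,463.43
Transit Levy: YTD £267,172.00 ≥ cap £235,420.00 → £0.00
Total: £1,463.43 + £0.00 = £1,463.43

£1,463.43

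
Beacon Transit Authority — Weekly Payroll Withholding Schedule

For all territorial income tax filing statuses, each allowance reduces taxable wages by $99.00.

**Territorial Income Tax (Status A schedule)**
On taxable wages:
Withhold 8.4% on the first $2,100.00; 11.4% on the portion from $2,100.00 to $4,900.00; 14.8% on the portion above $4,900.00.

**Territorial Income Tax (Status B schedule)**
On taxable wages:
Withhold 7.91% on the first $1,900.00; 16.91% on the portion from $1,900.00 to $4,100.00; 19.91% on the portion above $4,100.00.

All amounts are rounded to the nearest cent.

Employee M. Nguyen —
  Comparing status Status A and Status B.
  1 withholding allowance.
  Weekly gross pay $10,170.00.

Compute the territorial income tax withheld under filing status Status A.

$1,260.91

Territorial Income Tax (Status A): taxable = $10,170.00 − 1×$99.00 = $10,071.00
  $495.60 + 14.8% × ($10,071.00 − $4,900.00) = $495.60 + 14.8% × $5,171.00 = $1,260.91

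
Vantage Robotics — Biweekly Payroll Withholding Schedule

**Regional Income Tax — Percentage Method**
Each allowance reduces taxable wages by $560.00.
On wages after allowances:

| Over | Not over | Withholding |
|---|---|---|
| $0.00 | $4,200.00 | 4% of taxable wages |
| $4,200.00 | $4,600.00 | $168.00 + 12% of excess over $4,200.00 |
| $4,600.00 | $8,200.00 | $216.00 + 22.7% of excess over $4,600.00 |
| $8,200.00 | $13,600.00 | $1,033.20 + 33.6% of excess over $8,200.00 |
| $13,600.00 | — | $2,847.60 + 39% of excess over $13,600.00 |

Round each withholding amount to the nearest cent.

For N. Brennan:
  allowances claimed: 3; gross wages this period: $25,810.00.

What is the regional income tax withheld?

$6,954.30

Regional Income Tax: taxable = $25,810.00 − 3×$560.00 = $24,130.00
  $2,847.60 + 39% × ($24,130.00 − $13,600.00) = $2,847.60 + 39% × $10,530.00 = $6,954.30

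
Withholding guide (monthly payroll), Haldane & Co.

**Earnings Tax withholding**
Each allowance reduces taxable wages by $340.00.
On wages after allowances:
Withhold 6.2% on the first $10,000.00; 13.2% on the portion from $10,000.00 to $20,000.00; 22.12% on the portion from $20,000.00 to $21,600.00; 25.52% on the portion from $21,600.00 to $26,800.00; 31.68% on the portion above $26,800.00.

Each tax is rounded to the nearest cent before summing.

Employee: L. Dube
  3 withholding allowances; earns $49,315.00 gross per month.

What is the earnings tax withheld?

$10,430.58

Earnings Tax: taxable = $49,315.00 − 3×$340.00 = $48,295.00
  $3,620.96 + 31.68% × ($48,295.00 − $26,800.00) = $3,620.96 + 31.68% × $21,495.00 = $10,430.58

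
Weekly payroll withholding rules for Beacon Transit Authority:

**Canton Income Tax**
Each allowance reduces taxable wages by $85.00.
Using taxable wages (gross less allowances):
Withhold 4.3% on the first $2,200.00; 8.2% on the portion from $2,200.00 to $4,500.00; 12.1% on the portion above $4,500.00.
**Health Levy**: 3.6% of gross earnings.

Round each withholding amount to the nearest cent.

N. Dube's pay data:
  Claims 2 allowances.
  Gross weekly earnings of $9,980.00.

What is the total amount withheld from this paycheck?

$1,284.99

Canton Income Tax: taxable = $9,980.00 − 2×$85.00 = $9,810.00
  $283.20 + 12.1% × ($9,810.00 − $4,500.00) = $283.20 + 12.1% × $5,310.00 = $925.71
Health Levy: 3.6% × $9,980.00 = $359.28
Total: $925.71 + $359.28 = $1,284.99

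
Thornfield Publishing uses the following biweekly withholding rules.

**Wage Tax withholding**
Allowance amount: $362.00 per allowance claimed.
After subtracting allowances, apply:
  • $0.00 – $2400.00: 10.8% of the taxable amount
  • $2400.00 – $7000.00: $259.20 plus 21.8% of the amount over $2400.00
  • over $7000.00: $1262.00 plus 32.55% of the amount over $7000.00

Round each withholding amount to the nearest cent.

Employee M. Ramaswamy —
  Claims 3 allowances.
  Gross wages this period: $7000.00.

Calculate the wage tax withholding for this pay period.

Wage Tax: taxable = $7000.00 − 3×$362.00 = $5914.00
  $259.20 + 21.8% × ($5914.00 − $2400.00) = $259.20 + 21.8% × $3514.00 = $1025.25

$1025.25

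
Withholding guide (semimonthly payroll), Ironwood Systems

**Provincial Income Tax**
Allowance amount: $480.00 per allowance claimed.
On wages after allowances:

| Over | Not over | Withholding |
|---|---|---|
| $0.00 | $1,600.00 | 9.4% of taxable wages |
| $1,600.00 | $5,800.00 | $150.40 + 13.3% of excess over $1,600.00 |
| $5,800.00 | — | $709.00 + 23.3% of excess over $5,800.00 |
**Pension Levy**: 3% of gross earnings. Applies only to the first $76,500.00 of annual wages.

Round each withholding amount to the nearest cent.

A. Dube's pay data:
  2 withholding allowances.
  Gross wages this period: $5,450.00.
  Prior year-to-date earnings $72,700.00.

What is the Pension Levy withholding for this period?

$114.00

Pension Levy: cap $76,500.00 − YTD $72,700.00 = $3,800.00 subject; 3% × $3,800.00 = $114.00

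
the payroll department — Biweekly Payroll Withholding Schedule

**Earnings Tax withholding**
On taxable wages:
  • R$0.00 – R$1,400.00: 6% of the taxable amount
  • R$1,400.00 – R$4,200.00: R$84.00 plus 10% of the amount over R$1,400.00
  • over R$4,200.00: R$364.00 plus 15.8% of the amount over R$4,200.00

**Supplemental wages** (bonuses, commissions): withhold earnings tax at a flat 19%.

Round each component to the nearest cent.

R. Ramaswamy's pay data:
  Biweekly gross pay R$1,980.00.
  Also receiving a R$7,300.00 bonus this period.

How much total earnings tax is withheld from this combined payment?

R$1,529.00

Earnings Tax: taxable = R$1,980.00
  R$84.00 + 10% × (R$1,980.00 − R$1,400.00) = R$84.00 + 10% × R$580.00 = R$142.00
Supplemental (19% flat on bonus): 19% × R$7,300.00 = R$1,387.00
Total earnings tax: R$142.00 + R$1,387.00 = R$1,529.00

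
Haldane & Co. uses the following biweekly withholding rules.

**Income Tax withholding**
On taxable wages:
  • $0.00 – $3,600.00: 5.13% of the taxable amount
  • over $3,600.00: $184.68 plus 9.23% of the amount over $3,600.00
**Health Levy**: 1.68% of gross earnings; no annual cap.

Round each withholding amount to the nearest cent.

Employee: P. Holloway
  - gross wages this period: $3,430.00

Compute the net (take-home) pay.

$3,196.42

Income Tax: taxable = $3,430.00
  5.13% × $3,430.00 = $175.96
Health Levy: 1.68% × $3,430.00 = $57.62
Total withheld: $175.96 + $57.62 = $233.58
Net pay: $3,430.00 − $233.58 = $3,196.42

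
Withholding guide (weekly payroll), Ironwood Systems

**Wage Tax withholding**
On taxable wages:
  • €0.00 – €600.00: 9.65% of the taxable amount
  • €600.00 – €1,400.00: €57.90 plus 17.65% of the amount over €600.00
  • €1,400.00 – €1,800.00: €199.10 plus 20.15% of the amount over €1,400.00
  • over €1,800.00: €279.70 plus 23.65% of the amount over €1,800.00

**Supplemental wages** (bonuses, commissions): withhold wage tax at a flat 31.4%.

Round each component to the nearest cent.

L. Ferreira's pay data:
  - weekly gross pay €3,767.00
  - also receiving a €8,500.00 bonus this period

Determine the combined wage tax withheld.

€3,413.90

Wage Tax: taxable = €3,767.00
  €279.70 + 23.65% × (€3,767.00 − €1,800.00) = €279.70 + 23.65% × €1,967.00 = €744.90
Supplemental (31.4% flat on bonus): 31.4% × €8,500.00 = €2,669.00
Total wage tax: €744.90 + €2,669.00 = €3,413.90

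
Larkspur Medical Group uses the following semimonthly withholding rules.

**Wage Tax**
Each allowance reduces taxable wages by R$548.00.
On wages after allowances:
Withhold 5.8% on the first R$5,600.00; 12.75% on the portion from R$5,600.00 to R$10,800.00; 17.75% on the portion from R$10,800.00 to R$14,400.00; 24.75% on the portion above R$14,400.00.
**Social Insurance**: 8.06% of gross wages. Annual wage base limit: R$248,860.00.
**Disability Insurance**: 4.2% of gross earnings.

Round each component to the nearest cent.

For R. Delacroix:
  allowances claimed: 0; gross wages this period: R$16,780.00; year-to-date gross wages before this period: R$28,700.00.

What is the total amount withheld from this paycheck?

R$4,273.08

Wage Tax: taxable = R$16,780.00
  R$1,626.80 + 24.75% × (R$16,780.00 − R$14,400.00) = R$1,626.80 + 24.75% × R$2,380.00 = R$2,215.85
Social Insurance: 8.06% × R$16,780.00 = R$1,352.47
Disability Insurance: 4.2% × R$16,780.00 = R$704.76
Total: R$2,215.85 + R$1,352.47 + R$704.76 = R$4,273.08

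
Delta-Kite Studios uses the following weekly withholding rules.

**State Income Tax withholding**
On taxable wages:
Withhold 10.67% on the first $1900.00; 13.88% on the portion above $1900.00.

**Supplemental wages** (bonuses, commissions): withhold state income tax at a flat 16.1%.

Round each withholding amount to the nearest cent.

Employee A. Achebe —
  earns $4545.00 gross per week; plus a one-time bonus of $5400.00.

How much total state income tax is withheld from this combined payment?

$1439.26

State Income Tax: taxable = $4545.00
  $202.73 + 13.88% × ($4545.00 − $1900.00) = $202.73 + 13.88% × $2645.00 = $569.86
Supplemental (16.1% flat on bonus): 16.1% × $5400.00 = $869.40
Total state income tax: $569.86 + $869.40 = $1439.26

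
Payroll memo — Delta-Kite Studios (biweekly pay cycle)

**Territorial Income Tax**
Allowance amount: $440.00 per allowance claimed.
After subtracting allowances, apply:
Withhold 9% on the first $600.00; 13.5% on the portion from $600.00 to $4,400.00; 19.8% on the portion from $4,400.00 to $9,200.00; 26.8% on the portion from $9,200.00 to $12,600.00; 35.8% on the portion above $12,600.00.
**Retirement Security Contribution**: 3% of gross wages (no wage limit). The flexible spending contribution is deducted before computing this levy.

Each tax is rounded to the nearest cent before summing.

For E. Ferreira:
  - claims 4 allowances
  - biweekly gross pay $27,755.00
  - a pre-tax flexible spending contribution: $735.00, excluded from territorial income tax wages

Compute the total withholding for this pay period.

Territorial Income Tax: taxable = $27,755.00 − $735.00 − 4×$440.00 = $25,260.00
  $2,428.60 + 35.8% × ($25,260.00 − $12,600.00) = $2,428.60 + 35.8% × $12,660.00 = $6,960.88
Retirement Security Contribution: 3% × $27,020.00 = $810.60
Total: $6,960.88 + $810.60 = $7,771.48

$7,771.48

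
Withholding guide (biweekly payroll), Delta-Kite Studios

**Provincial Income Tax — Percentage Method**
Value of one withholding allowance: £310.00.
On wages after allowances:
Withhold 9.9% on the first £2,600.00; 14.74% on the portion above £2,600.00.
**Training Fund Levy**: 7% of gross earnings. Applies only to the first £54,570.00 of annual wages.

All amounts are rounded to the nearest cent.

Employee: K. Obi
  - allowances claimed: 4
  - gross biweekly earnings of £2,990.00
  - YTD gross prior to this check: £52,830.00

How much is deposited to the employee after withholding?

Provincial Income Tax: taxable = £2,990.00 − 4×£310.00 = £1,750.00
  9.9% × £1,750.00 = £173.25
Training Fund Levy: cap £54,570.00 − YTD £52,830.00 = £1,740.00 subject; 7% × £1,740.00 = £121.80
Total withheld: £173.25 + £121.80 = £295.05
Net pay: £2,990.00 − £295.05 = £2,694.95

£2,694.95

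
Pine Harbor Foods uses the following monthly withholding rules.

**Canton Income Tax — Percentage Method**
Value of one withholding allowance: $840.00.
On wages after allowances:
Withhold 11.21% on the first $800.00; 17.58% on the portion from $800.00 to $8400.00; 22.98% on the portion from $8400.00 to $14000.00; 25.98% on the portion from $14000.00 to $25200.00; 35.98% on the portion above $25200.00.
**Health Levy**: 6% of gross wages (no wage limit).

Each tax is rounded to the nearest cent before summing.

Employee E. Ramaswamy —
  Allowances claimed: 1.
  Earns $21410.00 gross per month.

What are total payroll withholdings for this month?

$5704.13

Canton Income Tax: taxable = $21410.00 − 1×$840.00 = $20570.00
  $2712.64 + 25.98% × ($20570.00 − $14000.00) = $2712.64 + 25.98% × $6570.00 = $4419.53
Health Levy: 6% × $21410.00 = $1284.60
Total: $4419.53 + $1284.60 = $5704.13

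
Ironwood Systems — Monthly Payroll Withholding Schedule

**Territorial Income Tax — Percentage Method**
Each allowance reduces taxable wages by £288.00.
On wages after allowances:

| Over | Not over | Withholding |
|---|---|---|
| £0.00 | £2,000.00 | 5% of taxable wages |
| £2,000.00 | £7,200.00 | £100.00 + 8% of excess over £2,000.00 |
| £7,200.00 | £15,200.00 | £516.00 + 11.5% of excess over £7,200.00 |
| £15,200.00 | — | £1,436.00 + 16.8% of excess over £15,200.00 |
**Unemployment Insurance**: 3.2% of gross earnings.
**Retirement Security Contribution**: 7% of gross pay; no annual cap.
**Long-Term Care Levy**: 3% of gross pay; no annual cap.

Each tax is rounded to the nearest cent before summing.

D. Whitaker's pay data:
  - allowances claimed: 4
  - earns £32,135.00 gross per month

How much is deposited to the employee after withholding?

£23,805.64

Territorial Income Tax: taxable = £32,135.00 − 4×£288.00 = £30,983.00
  £1,436.00 + 16.8% × (£30,983.00 − £15,200.00) = £1,436.00 + 16.8% × £15,783.00 = £4,087.54
Unemployment Insurance: 3.2% × £32,135.00 = £1,028.32
Retirement Security Contribution: 7% × £32,135.00 = £2,249.45
Long-Term Care Levy: 3% × £32,135.00 = £964.05
Total withheld: £4,087.54 + £1,028.32 + £2,249.45 + £964.05 = £8,329.36
Net pay: £32,135.00 − £8,329.36 = £23,805.64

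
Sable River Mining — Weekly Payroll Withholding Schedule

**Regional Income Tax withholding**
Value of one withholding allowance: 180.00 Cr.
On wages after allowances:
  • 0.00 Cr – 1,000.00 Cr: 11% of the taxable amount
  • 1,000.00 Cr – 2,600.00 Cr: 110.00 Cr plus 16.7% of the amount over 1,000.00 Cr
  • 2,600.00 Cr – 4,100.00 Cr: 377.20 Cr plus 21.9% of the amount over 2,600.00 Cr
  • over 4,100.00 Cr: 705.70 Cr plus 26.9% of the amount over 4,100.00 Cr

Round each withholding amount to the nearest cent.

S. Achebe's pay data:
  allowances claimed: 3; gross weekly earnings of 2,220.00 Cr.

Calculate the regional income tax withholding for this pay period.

Regional Income Tax: taxable = 2,220.00 Cr − 3×180.00 Cr = 1,680.00 Cr
  110.00 Cr + 16.7% × (1,680.00 Cr − 1,000.00 Cr) = 110.00 Cr + 16.7% × 680.00 Cr = 223.56 Cr

223.56 Cr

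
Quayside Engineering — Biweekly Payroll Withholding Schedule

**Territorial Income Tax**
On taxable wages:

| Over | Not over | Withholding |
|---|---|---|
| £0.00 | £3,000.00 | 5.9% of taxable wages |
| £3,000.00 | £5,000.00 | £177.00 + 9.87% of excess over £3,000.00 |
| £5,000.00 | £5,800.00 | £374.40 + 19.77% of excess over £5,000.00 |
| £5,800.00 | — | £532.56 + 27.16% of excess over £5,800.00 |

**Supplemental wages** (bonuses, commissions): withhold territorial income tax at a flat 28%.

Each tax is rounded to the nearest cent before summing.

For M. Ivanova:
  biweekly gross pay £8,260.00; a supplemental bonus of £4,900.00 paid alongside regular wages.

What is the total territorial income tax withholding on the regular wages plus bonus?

£2,572.70

Territorial Income Tax: taxable = £8,260.00
  £532.56 + 27.16% × (£8,260.00 − £5,800.00) = £532.56 + 27.16% × £2,460.00 = £1,200.70
Supplemental (28% flat on bonus): 28% × £4,900.00 = £1,372.00
Total territorial income tax: £1,200.70 + £1,372.00 = £2,572.70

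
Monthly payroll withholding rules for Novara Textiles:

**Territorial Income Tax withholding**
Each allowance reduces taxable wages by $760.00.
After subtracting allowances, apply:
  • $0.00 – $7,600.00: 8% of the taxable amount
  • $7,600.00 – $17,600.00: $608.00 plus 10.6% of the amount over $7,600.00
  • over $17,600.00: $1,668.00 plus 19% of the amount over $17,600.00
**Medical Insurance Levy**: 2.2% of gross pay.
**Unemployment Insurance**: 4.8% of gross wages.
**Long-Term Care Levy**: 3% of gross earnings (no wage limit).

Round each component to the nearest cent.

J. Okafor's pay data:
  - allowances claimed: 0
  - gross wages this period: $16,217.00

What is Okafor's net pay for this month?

Territorial Income Tax: taxable = $16,217.00
  $608.00 + 10.6% × ($16,217.00 − $7,600.00) = $608.00 + 10.6% × $8,617.00 = $1,521.40
Medical Insurance Levy: 2.2% × $16,217.00 = $356.77
Unemployment Insurance: 4.8% × $16,217.00 = $778.42
Long-Term Care Levy: 3% × $16,217.00 = $486.51
Total withheld: $1,521.40 + $356.77 + $778.42 + $486.51 = $3,143.10
Net pay: $16,217.00 − $3,143.10 = $13,073.90

$13,073.90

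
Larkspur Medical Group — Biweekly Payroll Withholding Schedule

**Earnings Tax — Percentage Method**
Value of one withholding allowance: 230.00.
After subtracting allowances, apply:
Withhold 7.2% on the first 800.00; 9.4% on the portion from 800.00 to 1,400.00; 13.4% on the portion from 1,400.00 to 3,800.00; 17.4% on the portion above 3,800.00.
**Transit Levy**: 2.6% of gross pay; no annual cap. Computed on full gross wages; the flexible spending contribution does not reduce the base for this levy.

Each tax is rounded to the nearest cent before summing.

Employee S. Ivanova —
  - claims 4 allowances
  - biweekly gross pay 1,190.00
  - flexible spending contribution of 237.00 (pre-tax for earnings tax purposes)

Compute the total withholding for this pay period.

Earnings Tax: taxable = 1,190.00 − 237.00 − 4×230.00 = 33.00
  7.2% × 33.00 = 2.38
Transit Levy: 2.6% × 1,190.00 = 30.94
Total: 2.38 + 30.94 = 33.32

33.32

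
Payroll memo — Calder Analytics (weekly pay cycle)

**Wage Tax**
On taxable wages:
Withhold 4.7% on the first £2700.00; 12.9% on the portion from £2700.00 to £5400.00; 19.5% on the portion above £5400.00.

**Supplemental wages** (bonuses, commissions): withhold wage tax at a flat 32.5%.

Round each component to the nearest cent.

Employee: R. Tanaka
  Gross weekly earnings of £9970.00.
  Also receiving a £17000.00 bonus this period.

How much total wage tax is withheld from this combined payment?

Wage Tax: taxable = £9970.00
  £475.20 + 19.5% × (£9970.00 − £5400.00) = £475.20 + 19.5% × £4570.00 = £1366.35
Supplemental (32.5% flat on bonus): 32.5% × £17000.00 = £5525.00
Total wage tax: £1366.35 + £5525.00 = £6891.35

£6891.35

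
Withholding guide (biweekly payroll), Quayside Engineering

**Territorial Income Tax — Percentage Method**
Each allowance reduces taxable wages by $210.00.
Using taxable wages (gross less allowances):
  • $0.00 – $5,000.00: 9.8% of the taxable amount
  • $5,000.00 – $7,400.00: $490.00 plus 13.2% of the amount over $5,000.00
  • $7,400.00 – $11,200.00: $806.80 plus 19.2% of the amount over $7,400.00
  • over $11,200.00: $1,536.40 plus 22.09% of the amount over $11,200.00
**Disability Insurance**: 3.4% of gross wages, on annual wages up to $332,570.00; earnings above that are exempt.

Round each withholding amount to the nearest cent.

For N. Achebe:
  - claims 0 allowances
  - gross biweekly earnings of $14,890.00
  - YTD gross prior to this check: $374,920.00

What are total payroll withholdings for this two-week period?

$2,351.52

Territorial Income Tax: taxable = $14,890.00
  $1,536.40 + 22.09% × ($14,890.00 − $11,200.00) = $1,536.40 + 22.09% × $3,690.00 = $2,351.52
Disability Insurance: YTD $374,920.00 ≥ cap $332,570.00 → $0.00
Total: $2,351.52 + $0.00 = $2,351.52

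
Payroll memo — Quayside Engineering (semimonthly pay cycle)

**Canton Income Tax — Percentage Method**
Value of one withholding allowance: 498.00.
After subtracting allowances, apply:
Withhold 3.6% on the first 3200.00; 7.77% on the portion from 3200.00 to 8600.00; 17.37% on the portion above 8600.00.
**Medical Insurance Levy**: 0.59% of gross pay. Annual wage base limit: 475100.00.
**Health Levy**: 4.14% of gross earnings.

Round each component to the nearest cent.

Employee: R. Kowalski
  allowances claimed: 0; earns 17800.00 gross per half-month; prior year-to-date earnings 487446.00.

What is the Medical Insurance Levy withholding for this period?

0.00

Medical Insurance Levy: YTD 487446.00 ≥ cap 475100.00 → 0.00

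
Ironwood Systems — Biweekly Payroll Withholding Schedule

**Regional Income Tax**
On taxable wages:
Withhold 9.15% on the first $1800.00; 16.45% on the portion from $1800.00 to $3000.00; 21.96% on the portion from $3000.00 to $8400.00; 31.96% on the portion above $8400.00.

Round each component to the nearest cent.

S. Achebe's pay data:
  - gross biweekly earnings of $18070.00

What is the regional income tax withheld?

Regional Income Tax: taxable = $18070.00
  $1547.94 + 31.96% × ($18070.00 − $8400.00) = $1547.94 + 31.96% × $9670.00 = $4638.47

$4638.47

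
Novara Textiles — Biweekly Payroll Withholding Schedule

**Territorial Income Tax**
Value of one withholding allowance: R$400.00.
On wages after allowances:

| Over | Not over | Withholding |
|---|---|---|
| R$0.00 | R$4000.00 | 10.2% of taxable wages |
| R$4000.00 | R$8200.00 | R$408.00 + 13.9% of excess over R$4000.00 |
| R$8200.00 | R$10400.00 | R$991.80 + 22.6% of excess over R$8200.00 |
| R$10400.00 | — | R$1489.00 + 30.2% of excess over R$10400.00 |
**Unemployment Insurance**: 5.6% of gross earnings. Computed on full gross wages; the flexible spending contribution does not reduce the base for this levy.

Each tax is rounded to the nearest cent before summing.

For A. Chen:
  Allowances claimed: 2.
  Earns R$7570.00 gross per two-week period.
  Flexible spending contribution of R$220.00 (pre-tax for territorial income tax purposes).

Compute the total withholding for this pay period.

R$1186.37

Territorial Income Tax: taxable = R$7570.00 − R$220.00 − 2×R$400.00 = R$6550.00
  R$408.00 + 13.9% × (R$6550.00 − R$4000.00) = R$408.00 + 13.9% × R$2550.00 = R$762.45
Unemployment Insurance: 5.6% × R$7570.00 = R$423.92
Total: R$762.45 + R$423.92 = R$1186.37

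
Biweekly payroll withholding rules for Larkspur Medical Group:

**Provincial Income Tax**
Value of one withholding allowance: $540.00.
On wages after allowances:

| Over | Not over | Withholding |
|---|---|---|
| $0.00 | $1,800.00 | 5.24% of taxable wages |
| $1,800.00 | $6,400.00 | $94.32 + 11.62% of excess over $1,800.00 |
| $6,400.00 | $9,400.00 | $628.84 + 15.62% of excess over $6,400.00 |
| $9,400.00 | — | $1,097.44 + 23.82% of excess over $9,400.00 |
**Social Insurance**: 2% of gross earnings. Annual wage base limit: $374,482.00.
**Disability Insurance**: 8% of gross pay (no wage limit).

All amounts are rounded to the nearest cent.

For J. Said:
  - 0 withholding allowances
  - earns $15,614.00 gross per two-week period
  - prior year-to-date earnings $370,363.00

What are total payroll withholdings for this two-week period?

$3,909.11

Provincial Income Tax: taxable = $15,614.00
  $1,097.44 + 23.82% × ($15,614.00 − $9,400.00) = $1,097.44 + 23.82% × $6,214.00 = $2,577.61
Social Insurance: cap $374,482.00 − YTD $370,363.00 = $4,119.00 subject; 2% × $4,119.00 = $82.38
Disability Insurance: 8% × $15,614.00 = $1,249.12
Total: $2,577.61 + $82.38 + $1,249.12 = $3,909.11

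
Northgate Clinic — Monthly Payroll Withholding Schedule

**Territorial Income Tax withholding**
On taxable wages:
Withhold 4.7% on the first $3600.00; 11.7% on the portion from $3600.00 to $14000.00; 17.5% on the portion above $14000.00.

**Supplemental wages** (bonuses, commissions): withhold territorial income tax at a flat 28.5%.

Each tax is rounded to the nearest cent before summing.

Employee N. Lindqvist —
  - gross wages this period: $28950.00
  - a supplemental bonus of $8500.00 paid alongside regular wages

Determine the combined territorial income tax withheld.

$6424.75

Territorial Income Tax: taxable = $28950.00
  $1386.00 + 17.5% × ($28950.00 − $14000.00) = $1386.00 + 17.5% × $14950.00 = $4002.25
Supplemental (28.5% flat on bonus): 28.5% × $8500.00 = $2422.50
Total territorial income tax: $4002.25 + $2422.50 = $6424.75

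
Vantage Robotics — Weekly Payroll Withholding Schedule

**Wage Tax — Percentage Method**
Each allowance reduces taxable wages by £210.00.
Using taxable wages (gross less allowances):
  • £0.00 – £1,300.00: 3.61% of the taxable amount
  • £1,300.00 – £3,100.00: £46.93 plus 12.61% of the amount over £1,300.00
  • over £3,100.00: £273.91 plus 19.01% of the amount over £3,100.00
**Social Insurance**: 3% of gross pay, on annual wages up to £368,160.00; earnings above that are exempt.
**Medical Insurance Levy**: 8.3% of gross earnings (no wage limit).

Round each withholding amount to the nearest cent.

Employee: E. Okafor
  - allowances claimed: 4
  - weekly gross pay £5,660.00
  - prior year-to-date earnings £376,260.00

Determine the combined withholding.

£1,070.66

Wage Tax: taxable = £5,660.00 − 4×£210.00 = £4,820.00
  £273.91 + 19.01% × (£4,820.00 − £3,100.00) = £273.91 + 19.01% × £1,720.00 = £600.88
Social Insurance: YTD £376,260.00 ≥ cap £368,160.00 → £0.00
Medical Insurance Levy: 8.3% × £5,660.00 = £469.78
Total: £600.88 + £0.00 + £469.78 = £1,070.66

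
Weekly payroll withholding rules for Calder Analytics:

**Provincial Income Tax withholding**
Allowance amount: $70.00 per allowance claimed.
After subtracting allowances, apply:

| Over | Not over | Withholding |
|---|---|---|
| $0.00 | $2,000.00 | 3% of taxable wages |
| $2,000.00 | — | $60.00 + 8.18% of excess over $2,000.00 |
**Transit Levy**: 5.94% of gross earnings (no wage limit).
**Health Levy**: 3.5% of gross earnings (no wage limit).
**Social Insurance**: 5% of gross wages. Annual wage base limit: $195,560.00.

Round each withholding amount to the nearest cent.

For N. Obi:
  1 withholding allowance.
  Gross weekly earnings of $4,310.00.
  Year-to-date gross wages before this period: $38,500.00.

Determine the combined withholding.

$865.59

Provincial Income Tax: taxable = $4,310.00 − 1×$70.00 = $4,240.00
  $60.00 + 8.18% × ($4,240.00 − $2,000.00) = $60.00 + 8.18% × $2,240.00 = $243.23
Transit Levy: 5.94% × $4,310.00 = $256.01
Health Levy: 3.5% × $4,310.00 = $150.85
Social Insurance: 5% × $4,310.00 = $215.50
Total: $243.23 + $256.01 + $150.85 + $215.50 = $865.59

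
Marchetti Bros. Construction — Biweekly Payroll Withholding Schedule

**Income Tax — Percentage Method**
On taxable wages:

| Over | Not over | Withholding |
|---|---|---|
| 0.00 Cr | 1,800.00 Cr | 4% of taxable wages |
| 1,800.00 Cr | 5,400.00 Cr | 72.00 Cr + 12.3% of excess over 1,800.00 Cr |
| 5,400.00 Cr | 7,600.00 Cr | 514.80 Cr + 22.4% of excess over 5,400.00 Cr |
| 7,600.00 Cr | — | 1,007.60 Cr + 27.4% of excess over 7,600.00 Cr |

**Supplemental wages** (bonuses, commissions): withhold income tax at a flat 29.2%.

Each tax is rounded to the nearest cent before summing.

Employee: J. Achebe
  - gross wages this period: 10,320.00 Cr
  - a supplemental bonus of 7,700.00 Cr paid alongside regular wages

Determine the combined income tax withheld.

4,001.28 Cr

Income Tax: taxable = 10,320.00 Cr
  1,007.60 Cr + 27.4% × (10,320.00 Cr − 7,600.00 Cr) = 1,007.60 Cr + 27.4% × 2,720.00 Cr = 1,752.88 Cr
Supplemental (29.2% flat on bonus): 29.2% × 7,700.00 Cr = 2,248.40 Cr
Total income tax: 1,752.88 Cr + 2,248.40 Cr = 4,001.28 Cr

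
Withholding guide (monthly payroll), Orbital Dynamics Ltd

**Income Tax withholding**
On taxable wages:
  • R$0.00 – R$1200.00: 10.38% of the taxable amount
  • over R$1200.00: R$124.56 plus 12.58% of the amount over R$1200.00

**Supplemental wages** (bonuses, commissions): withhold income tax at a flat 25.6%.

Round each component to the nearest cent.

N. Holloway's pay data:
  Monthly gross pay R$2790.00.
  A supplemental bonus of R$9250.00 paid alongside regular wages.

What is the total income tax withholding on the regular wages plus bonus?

Income Tax: taxable = R$2790.00
  R$124.56 + 12.58% × (R$2790.00 − R$1200.00) = R$124.56 + 12.58% × R$1590.00 = R$324.58
Supplemental (25.6% flat on bonus): 25.6% × R$9250.00 = R$2368.00
Total income tax: R$324.58 + R$2368.00 = R$2692.58

R$2692.58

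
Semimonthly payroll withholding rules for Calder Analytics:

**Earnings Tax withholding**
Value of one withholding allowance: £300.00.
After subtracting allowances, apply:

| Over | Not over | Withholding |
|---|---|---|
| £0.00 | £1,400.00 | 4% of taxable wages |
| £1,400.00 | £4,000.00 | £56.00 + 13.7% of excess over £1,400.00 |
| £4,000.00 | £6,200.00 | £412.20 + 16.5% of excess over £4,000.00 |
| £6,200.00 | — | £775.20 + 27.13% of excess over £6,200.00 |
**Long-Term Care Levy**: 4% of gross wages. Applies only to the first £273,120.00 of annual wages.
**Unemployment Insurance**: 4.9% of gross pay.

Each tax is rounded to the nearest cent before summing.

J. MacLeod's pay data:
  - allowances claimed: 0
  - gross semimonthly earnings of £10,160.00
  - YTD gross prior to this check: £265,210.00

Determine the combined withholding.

£2,663.79

Earnings Tax: taxable = £10,160.00
  £775.20 + 27.13% × (£10,160.00 − £6,200.00) = £775.20 + 27.13% × £3,960.00 = £1,849.55
Long-Term Care Levy: cap £273,120.00 − YTD £265,210.00 = £7,910.00 subject; 4% × £7,910.00 = £316.40
Unemployment Insurance: 4.9% × £10,160.00 = £497.84
Total: £1,849.55 + £316.40 + £497.84 = £2,663.79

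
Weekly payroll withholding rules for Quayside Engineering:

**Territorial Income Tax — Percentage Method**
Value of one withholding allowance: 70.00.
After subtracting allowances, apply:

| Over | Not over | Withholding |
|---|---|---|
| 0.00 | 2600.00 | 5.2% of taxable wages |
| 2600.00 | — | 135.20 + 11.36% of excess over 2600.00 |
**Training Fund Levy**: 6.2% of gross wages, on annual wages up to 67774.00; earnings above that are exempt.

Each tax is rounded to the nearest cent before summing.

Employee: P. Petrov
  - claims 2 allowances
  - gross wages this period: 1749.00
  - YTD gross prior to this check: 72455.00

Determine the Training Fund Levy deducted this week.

0.00

Training Fund Levy: YTD 72455.00 ≥ cap 67774.00 → 0.00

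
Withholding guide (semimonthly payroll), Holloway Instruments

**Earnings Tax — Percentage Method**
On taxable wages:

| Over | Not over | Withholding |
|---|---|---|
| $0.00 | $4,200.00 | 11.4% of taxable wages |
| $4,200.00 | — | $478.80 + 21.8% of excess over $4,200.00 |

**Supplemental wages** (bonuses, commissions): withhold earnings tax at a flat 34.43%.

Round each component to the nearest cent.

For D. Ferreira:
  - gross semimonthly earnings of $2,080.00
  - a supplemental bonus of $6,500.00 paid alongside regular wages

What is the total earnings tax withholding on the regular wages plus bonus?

Earnings Tax: taxable = $2,080.00
  11.4% × $2,080.00 = $237.12
Supplemental (34.43% flat on bonus): 34.43% × $6,500.00 = $2,237.95
Total earnings tax: $237.12 + $2,237.95 = $2,475.07

$2,475.07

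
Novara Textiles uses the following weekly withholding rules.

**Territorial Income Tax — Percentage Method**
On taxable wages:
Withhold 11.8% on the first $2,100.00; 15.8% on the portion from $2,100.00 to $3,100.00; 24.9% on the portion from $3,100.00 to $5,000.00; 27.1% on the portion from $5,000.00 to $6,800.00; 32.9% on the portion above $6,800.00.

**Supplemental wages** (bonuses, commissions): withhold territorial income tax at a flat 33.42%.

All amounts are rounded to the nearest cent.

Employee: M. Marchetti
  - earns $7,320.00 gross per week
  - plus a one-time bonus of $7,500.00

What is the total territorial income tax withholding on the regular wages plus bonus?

$4,044.28

Territorial Income Tax: taxable = $7,320.00
  $1,366.70 + 32.9% × ($7,320.00 − $6,800.00) = $1,366.70 + 32.9% × $520.00 = $1,537.78
Supplemental (33.42% flat on bonus): 33.42% × $7,500.00 = $2,506.50
Total territorial income tax: $1,537.78 + $2,506.50 = $4,044.28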